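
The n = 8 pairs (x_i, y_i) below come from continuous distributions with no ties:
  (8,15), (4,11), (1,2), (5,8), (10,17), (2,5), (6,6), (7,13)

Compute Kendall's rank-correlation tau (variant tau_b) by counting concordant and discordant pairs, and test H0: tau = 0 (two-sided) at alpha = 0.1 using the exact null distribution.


Step 1: Enumerate the 28 unordered pairs (i,j) with i<j and classify each by sign(x_j-x_i) * sign(y_j-y_i).
  (1,2):dx=-4,dy=-4->C; (1,3):dx=-7,dy=-13->C; (1,4):dx=-3,dy=-7->C; (1,5):dx=+2,dy=+2->C
  (1,6):dx=-6,dy=-10->C; (1,7):dx=-2,dy=-9->C; (1,8):dx=-1,dy=-2->C; (2,3):dx=-3,dy=-9->C
  (2,4):dx=+1,dy=-3->D; (2,5):dx=+6,dy=+6->C; (2,6):dx=-2,dy=-6->C; (2,7):dx=+2,dy=-5->D
  (2,8):dx=+3,dy=+2->C; (3,4):dx=+4,dy=+6->C; (3,5):dx=+9,dy=+15->C; (3,6):dx=+1,dy=+3->C
  (3,7):dx=+5,dy=+4->C; (3,8):dx=+6,dy=+11->C; (4,5):dx=+5,dy=+9->C; (4,6):dx=-3,dy=-3->C
  (4,7):dx=+1,dy=-2->D; (4,8):dx=+2,dy=+5->C; (5,6):dx=-8,dy=-12->C; (5,7):dx=-4,dy=-11->C
  (5,8):dx=-3,dy=-4->C; (6,7):dx=+4,dy=+1->C; (6,8):dx=+5,dy=+8->C; (7,8):dx=+1,dy=+7->C
Step 2: C = 25, D = 3, total pairs = 28.
Step 3: tau = (C - D)/(n(n-1)/2) = (25 - 3)/28 = 0.785714.
Step 4: Exact two-sided p-value (enumerate n! = 40320 permutations of y under H0): p = 0.005506.
Step 5: alpha = 0.1. reject H0.

tau_b = 0.7857 (C=25, D=3), p = 0.005506, reject H0.


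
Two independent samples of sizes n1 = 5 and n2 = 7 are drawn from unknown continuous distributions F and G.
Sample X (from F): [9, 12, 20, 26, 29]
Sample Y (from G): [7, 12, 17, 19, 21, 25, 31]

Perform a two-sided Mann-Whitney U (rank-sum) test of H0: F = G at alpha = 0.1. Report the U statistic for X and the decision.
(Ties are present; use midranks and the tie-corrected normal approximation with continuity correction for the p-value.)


Step 1: Combine and sort all 12 observations; assign midranks.
sorted (value, group): (7,Y), (9,X), (12,X), (12,Y), (17,Y), (19,Y), (20,X), (21,Y), (25,Y), (26,X), (29,X), (31,Y)
ranks: 7->1, 9->2, 12->3.5, 12->3.5, 17->5, 19->6, 20->7, 21->8, 25->9, 26->10, 29->11, 31->12
Step 2: Rank sum for X: R1 = 2 + 3.5 + 7 + 10 + 11 = 33.5.
Step 3: U_X = R1 - n1(n1+1)/2 = 33.5 - 5*6/2 = 33.5 - 15 = 18.5.
       U_Y = n1*n2 - U_X = 35 - 18.5 = 16.5.
Step 4: Ties are present, so use the tie-corrected normal approximation (with continuity correction) for the p-value.
Step 5: p-value = 0.935170; compare to alpha = 0.1. fail to reject H0.

U_X = 18.5, p = 0.935170, fail to reject H0 at alpha = 0.1.


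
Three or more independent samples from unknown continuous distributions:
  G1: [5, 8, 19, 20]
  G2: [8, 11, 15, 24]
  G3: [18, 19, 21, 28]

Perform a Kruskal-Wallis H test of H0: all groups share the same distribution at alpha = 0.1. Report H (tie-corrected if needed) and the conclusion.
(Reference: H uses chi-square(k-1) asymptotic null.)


Step 1: Combine all N = 12 observations and assign midranks.
sorted (value, group, rank): (5,G1,1), (8,G1,2.5), (8,G2,2.5), (11,G2,4), (15,G2,5), (18,G3,6), (19,G1,7.5), (19,G3,7.5), (20,G1,9), (21,G3,10), (24,G2,11), (28,G3,12)
Step 2: Sum ranks within each group.
R_1 = 20 (n_1 = 4)
R_2 = 22.5 (n_2 = 4)
R_3 = 35.5 (n_3 = 4)
Step 3: H = 12/(N(N+1)) * sum(R_i^2/n_i) - 3(N+1)
     = 12/(12*13) * (20^2/4 + 22.5^2/4 + 35.5^2/4) - 3*13
     = 0.076923 * 541.625 - 39
     = 2.663462.
Step 4: Ties present; correction factor C = 1 - 12/(12^3 - 12) = 0.993007. Corrected H = 2.663462 / 0.993007 = 2.682218.
Step 5: Under H0, H ~ chi^2(2); p-value = 0.261555.
Step 6: alpha = 0.1. fail to reject H0.

H = 2.6822, df = 2, p = 0.261555, fail to reject H0.


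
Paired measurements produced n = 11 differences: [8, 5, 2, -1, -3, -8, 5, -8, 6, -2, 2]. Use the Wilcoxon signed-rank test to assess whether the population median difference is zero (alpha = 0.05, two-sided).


Step 1: Drop any zero differences (none here) and take |d_i|.
|d| = [8, 5, 2, 1, 3, 8, 5, 8, 6, 2, 2]
Step 2: Midrank |d_i| (ties get averaged ranks).
ranks: |8|->10, |5|->6.5, |2|->3, |1|->1, |3|->5, |8|->10, |5|->6.5, |8|->10, |6|->8, |2|->3, |2|->3
Step 3: Attach original signs; sum ranks with positive sign and with negative sign.
W+ = 10 + 6.5 + 3 + 6.5 + 8 + 3 = 37
W- = 1 + 5 + 10 + 10 + 3 = 29
(Check: W+ + W- = 66 should equal n(n+1)/2 = 66.)
Step 4: Test statistic W = min(W+, W-) = 29.
Step 5: Ties in |d|, so use the tie-corrected normal approximation.
        E[W] = n(n+1)/4 = 11*12/4 = 33.
        Tie groups: |d|=2 (t=3), |d|=5 (t=2), |d|=8 (t=3); sum(t^3 - t) = 54.
        Var[W] = n(n+1)(2n+1)/24 - sum(t^3-t)/48 = 3036/24 - 54/48 = 125.375.
        z = (W - E[W]) / sqrt(Var[W]) = (29 - 33) / 11.1971 = -0.3572.
        Two-sided p = 2*Phi(z) = 0.720916.
Step 6: alpha = 0.05. fail to reject H0.

W+ = 37, W- = 29, W = min = 29, p = 0.720916, fail to reject H0.


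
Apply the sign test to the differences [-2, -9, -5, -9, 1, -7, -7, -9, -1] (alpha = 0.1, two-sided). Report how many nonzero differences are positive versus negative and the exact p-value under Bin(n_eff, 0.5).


Step 1: Discard zero differences. Original n = 9; n_eff = number of nonzero differences = 9.
Nonzero differences (with sign): -2, -9, -5, -9, +1, -7, -7, -9, -1
Step 2: Count signs: positive = 1, negative = 8.
Step 3: Under H0: P(positive) = 0.5, so the number of positives S ~ Bin(9, 0.5).
Step 4: Two-sided exact p-value = sum of Bin(9,0.5) probabilities at or below the observed probability = 0.039062.
Step 5: alpha = 0.1. reject H0.

n_eff = 9, pos = 1, neg = 8, p = 0.039062, reject H0.


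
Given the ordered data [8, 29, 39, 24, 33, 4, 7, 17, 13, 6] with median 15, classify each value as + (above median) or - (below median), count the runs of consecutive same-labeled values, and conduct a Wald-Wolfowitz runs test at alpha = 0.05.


Step 1: Compute median = 15; label A = above, B = below.
Labels in order: BAAAABBABB  (n_A = 5, n_B = 5)
Step 2: Count runs R = 5.
Step 3: Under H0 (random ordering), E[R] = 2*n_A*n_B/(n_A+n_B) + 1 = 2*5*5/10 + 1 = 6.0000.
        Var[R] = 2*n_A*n_B*(2*n_A*n_B - n_A - n_B) / ((n_A+n_B)^2 * (n_A+n_B-1)) = 2000/900 = 2.2222.
        SD[R] = 1.4907.
Step 4: Continuity-corrected z = (R + 0.5 - E[R]) / SD[R] = (5 + 0.5 - 6.0000) / 1.4907 = -0.3354.
Step 5: Two-sided p-value via normal approximation = 2*(1 - Phi(|z|)) = 0.737316.
Step 6: alpha = 0.05. fail to reject H0.

R = 5, z = -0.3354, p = 0.737316, fail to reject H0.


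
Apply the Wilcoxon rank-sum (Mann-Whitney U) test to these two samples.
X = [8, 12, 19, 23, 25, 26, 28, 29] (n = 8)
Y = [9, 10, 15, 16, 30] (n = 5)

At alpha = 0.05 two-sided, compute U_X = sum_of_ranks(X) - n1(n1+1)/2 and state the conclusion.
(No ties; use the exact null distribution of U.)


Step 1: Combine and sort all 13 observations; assign midranks.
sorted (value, group): (8,X), (9,Y), (10,Y), (12,X), (15,Y), (16,Y), (19,X), (23,X), (25,X), (26,X), (28,X), (29,X), (30,Y)
ranks: 8->1, 9->2, 10->3, 12->4, 15->5, 16->6, 19->7, 23->8, 25->9, 26->10, 28->11, 29->12, 30->13
Step 2: Rank sum for X: R1 = 1 + 4 + 7 + 8 + 9 + 10 + 11 + 12 = 62.
Step 3: U_X = R1 - n1(n1+1)/2 = 62 - 8*9/2 = 62 - 36 = 26.
       U_Y = n1*n2 - U_X = 40 - 26 = 14.
Step 4: No ties, so the exact null distribution of U (based on enumerating the C(13,8) = 1287 equally likely rank assignments) gives the two-sided p-value.
Step 5: p-value = 0.435120; compare to alpha = 0.05. fail to reject H0.

U_X = 26, p = 0.435120, fail to reject H0 at alpha = 0.05.


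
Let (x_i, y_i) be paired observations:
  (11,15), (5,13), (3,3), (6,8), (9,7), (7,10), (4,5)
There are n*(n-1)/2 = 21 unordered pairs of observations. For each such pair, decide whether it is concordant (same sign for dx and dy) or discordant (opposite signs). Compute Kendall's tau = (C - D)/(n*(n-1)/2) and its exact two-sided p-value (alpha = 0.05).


Step 1: Enumerate the 21 unordered pairs (i,j) with i<j and classify each by sign(x_j-x_i) * sign(y_j-y_i).
  (1,2):dx=-6,dy=-2->C; (1,3):dx=-8,dy=-12->C; (1,4):dx=-5,dy=-7->C; (1,5):dx=-2,dy=-8->C
  (1,6):dx=-4,dy=-5->C; (1,7):dx=-7,dy=-10->C; (2,3):dx=-2,dy=-10->C; (2,4):dx=+1,dy=-5->D
  (2,5):dx=+4,dy=-6->D; (2,6):dx=+2,dy=-3->D; (2,7):dx=-1,dy=-8->C; (3,4):dx=+3,dy=+5->C
  (3,5):dx=+6,dy=+4->C; (3,6):dx=+4,dy=+7->C; (3,7):dx=+1,dy=+2->C; (4,5):dx=+3,dy=-1->D
  (4,6):dx=+1,dy=+2->C; (4,7):dx=-2,dy=-3->C; (5,6):dx=-2,dy=+3->D; (5,7):dx=-5,dy=-2->C
  (6,7):dx=-3,dy=-5->C
Step 2: C = 16, D = 5, total pairs = 21.
Step 3: tau = (C - D)/(n(n-1)/2) = (16 - 5)/21 = 0.523810.
Step 4: Exact two-sided p-value (enumerate n! = 5040 permutations of y under H0): p = 0.136111.
Step 5: alpha = 0.05. fail to reject H0.

tau_b = 0.5238 (C=16, D=5), p = 0.136111, fail to reject H0.


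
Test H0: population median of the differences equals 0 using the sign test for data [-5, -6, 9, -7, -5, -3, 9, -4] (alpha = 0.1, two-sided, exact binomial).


Step 1: Discard zero differences. Original n = 8; n_eff = number of nonzero differences = 8.
Nonzero differences (with sign): -5, -6, +9, -7, -5, -3, +9, -4
Step 2: Count signs: positive = 2, negative = 6.
Step 3: Under H0: P(positive) = 0.5, so the number of positives S ~ Bin(8, 0.5).
Step 4: Two-sided exact p-value = sum of Bin(8,0.5) probabilities at or below the observed probability = 0.289062.
Step 5: alpha = 0.1. fail to reject H0.

n_eff = 8, pos = 2, neg = 6, p = 0.289062, fail to reject H0.


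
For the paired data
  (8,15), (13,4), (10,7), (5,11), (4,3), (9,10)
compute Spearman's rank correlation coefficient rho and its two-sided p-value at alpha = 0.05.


Step 1: Rank x and y separately (midranks; no ties here).
rank(x): 8->3, 13->6, 10->5, 5->2, 4->1, 9->4
rank(y): 15->6, 4->2, 7->3, 11->5, 3->1, 10->4
Step 2: d_i = R_x(i) - R_y(i); compute d_i^2.
  (3-6)^2=9, (6-2)^2=16, (5-3)^2=4, (2-5)^2=9, (1-1)^2=0, (4-4)^2=0
sum(d^2) = 38.
Step 3: rho = 1 - 6*38 / (6*(6^2 - 1)) = 1 - 228/210 = -0.085714.
Step 4: Under H0, t = rho * sqrt((n-2)/(1-rho^2)) = -0.1721 ~ t(4).
Step 5: Two-sided p-value from the t-distribution with 4 df = 0.871743.
Step 6: alpha = 0.05. fail to reject H0.

rho = -0.0857, p = 0.871743, fail to reject H0 at alpha = 0.05.


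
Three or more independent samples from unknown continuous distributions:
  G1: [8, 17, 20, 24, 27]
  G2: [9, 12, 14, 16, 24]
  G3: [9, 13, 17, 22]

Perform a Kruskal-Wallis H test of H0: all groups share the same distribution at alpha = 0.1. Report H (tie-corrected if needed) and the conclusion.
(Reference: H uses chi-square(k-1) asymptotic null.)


Step 1: Combine all N = 14 observations and assign midranks.
sorted (value, group, rank): (8,G1,1), (9,G2,2.5), (9,G3,2.5), (12,G2,4), (13,G3,5), (14,G2,6), (16,G2,7), (17,G1,8.5), (17,G3,8.5), (20,G1,10), (22,G3,11), (24,G1,12.5), (24,G2,12.5), (27,G1,14)
Step 2: Sum ranks within each group.
R_1 = 46 (n_1 = 5)
R_2 = 32 (n_2 = 5)
R_3 = 27 (n_3 = 4)
Step 3: H = 12/(N(N+1)) * sum(R_i^2/n_i) - 3(N+1)
     = 12/(14*15) * (46^2/5 + 32^2/5 + 27^2/4) - 3*15
     = 0.057143 * 810.25 - 45
     = 1.300000.
Step 4: Ties present; correction factor C = 1 - 18/(14^3 - 14) = 0.993407. Corrected H = 1.300000 / 0.993407 = 1.308628.
Step 5: Under H0, H ~ chi^2(2); p-value = 0.519798.
Step 6: alpha = 0.1. fail to reject H0.

H = 1.3086, df = 2, p = 0.519798, fail to reject H0.


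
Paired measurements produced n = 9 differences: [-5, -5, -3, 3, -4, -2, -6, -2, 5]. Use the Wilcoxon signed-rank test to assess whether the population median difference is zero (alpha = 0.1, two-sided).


Step 1: Drop any zero differences (none here) and take |d_i|.
|d| = [5, 5, 3, 3, 4, 2, 6, 2, 5]
Step 2: Midrank |d_i| (ties get averaged ranks).
ranks: |5|->7, |5|->7, |3|->3.5, |3|->3.5, |4|->5, |2|->1.5, |6|->9, |2|->1.5, |5|->7
Step 3: Attach original signs; sum ranks with positive sign and with negative sign.
W+ = 3.5 + 7 = 10.5
W- = 7 + 7 + 3.5 + 5 + 1.5 + 9 + 1.5 = 34.5
(Check: W+ + W- = 45 should equal n(n+1)/2 = 45.)
Step 4: Test statistic W = min(W+, W-) = 10.5.
Step 5: Ties in |d|, so use the tie-corrected normal approximation.
        E[W] = n(n+1)/4 = 9*10/4 = 22.5.
        Tie groups: |d|=2 (t=2), |d|=3 (t=2), |d|=5 (t=3); sum(t^3 - t) = 36.
        Var[W] = n(n+1)(2n+1)/24 - sum(t^3-t)/48 = 1710/24 - 36/48 = 70.5.
        z = (W - E[W]) / sqrt(Var[W]) = (10.5 - 22.5) / 8.3964 = -1.4292.
        Two-sided p = 2*Phi(z) = 0.152953.
Step 6: alpha = 0.1. fail to reject H0.

W+ = 10.5, W- = 34.5, W = min = 10.5, p = 0.152953, fail to reject H0.


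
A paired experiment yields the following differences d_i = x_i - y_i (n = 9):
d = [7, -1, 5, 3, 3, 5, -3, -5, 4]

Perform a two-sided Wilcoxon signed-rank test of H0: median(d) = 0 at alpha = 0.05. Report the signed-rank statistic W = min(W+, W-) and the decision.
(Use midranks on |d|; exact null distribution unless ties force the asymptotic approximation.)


Step 1: Drop any zero differences (none here) and take |d_i|.
|d| = [7, 1, 5, 3, 3, 5, 3, 5, 4]
Step 2: Midrank |d_i| (ties get averaged ranks).
ranks: |7|->9, |1|->1, |5|->7, |3|->3, |3|->3, |5|->7, |3|->3, |5|->7, |4|->5
Step 3: Attach original signs; sum ranks with positive sign and with negative sign.
W+ = 9 + 7 + 3 + 3 + 7 + 5 = 34
W- = 1 + 3 + 7 = 11
(Check: W+ + W- = 45 should equal n(n+1)/2 = 45.)
Step 4: Test statistic W = min(W+, W-) = 11.
Step 5: Ties in |d|, so use the tie-corrected normal approximation.
        E[W] = n(n+1)/4 = 9*10/4 = 22.5.
        Tie groups: |d|=3 (t=3), |d|=5 (t=3); sum(t^3 - t) = 48.
        Var[W] = n(n+1)(2n+1)/24 - sum(t^3-t)/48 = 1710/24 - 48/48 = 70.25.
        z = (W - E[W]) / sqrt(Var[W]) = (11 - 22.5) / 8.3815 = -1.3721.
        Two-sided p = 2*Phi(z) = 0.170043.
Step 6: alpha = 0.05. fail to reject H0.

W+ = 34, W- = 11, W = min = 11, p = 0.170043, fail to reject H0.


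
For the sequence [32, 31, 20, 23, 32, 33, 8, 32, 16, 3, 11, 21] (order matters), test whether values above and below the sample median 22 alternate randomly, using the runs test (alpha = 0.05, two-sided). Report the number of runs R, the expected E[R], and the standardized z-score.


Step 1: Compute median = 22; label A = above, B = below.
Labels in order: AABAAABABBBB  (n_A = 6, n_B = 6)
Step 2: Count runs R = 6.
Step 3: Under H0 (random ordering), E[R] = 2*n_A*n_B/(n_A+n_B) + 1 = 2*6*6/12 + 1 = 7.0000.
        Var[R] = 2*n_A*n_B*(2*n_A*n_B - n_A - n_B) / ((n_A+n_B)^2 * (n_A+n_B-1)) = 4320/1584 = 2.7273.
        SD[R] = 1.6514.
Step 4: Continuity-corrected z = (R + 0.5 - E[R]) / SD[R] = (6 + 0.5 - 7.0000) / 1.6514 = -0.3028.
Step 5: Two-sided p-value via normal approximation = 2*(1 - Phi(|z|)) = 0.762069.
Step 6: alpha = 0.05. fail to reject H0.

R = 6, z = -0.3028, p = 0.762069, fail to reject H0.


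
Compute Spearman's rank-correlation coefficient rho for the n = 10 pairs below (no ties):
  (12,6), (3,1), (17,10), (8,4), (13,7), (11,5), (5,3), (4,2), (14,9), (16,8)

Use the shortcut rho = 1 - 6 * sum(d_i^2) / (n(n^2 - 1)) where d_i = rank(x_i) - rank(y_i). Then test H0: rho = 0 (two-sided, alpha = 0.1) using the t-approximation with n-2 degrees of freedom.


Step 1: Rank x and y separately (midranks; no ties here).
rank(x): 12->6, 3->1, 17->10, 8->4, 13->7, 11->5, 5->3, 4->2, 14->8, 16->9
rank(y): 6->6, 1->1, 10->10, 4->4, 7->7, 5->5, 3->3, 2->2, 9->9, 8->8
Step 2: d_i = R_x(i) - R_y(i); compute d_i^2.
  (6-6)^2=0, (1-1)^2=0, (10-10)^2=0, (4-4)^2=0, (7-7)^2=0, (5-5)^2=0, (3-3)^2=0, (2-2)^2=0, (8-9)^2=1, (9-8)^2=1
sum(d^2) = 2.
Step 3: rho = 1 - 6*2 / (10*(10^2 - 1)) = 1 - 12/990 = 0.987879.
Step 4: Under H0, t = rho * sqrt((n-2)/(1-rho^2)) = 18.0003 ~ t(8).
Step 5: Two-sided p-value from the t-distribution with 8 df = 0.000000.
Step 6: alpha = 0.1. reject H0.

rho = 0.9879, p = 0.000000, reject H0 at alpha = 0.1.


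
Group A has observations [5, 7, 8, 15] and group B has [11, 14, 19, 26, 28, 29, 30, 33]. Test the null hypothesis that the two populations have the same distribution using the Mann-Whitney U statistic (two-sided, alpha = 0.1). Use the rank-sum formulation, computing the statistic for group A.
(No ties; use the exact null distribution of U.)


Step 1: Combine and sort all 12 observations; assign midranks.
sorted (value, group): (5,X), (7,X), (8,X), (11,Y), (14,Y), (15,X), (19,Y), (26,Y), (28,Y), (29,Y), (30,Y), (33,Y)
ranks: 5->1, 7->2, 8->3, 11->4, 14->5, 15->6, 19->7, 26->8, 28->9, 29->10, 30->11, 33->12
Step 2: Rank sum for X: R1 = 1 + 2 + 3 + 6 = 12.
Step 3: U_X = R1 - n1(n1+1)/2 = 12 - 4*5/2 = 12 - 10 = 2.
       U_Y = n1*n2 - U_X = 32 - 2 = 30.
Step 4: No ties, so the exact null distribution of U (based on enumerating the C(12,4) = 495 equally likely rank assignments) gives the two-sided p-value.
Step 5: p-value = 0.016162; compare to alpha = 0.1. reject H0.

U_X = 2, p = 0.016162, reject H0 at alpha = 0.1.


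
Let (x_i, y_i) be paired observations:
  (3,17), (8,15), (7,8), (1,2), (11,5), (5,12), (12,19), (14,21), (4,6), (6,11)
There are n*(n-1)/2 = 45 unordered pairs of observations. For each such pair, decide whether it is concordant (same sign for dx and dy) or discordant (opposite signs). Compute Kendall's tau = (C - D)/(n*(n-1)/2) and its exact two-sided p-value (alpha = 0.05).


Step 1: Enumerate the 45 unordered pairs (i,j) with i<j and classify each by sign(x_j-x_i) * sign(y_j-y_i).
  (1,2):dx=+5,dy=-2->D; (1,3):dx=+4,dy=-9->D; (1,4):dx=-2,dy=-15->C; (1,5):dx=+8,dy=-12->D
  (1,6):dx=+2,dy=-5->D; (1,7):dx=+9,dy=+2->C; (1,8):dx=+11,dy=+4->C; (1,9):dx=+1,dy=-11->D
  (1,10):dx=+3,dy=-6->D; (2,3):dx=-1,dy=-7->C; (2,4):dx=-7,dy=-13->C; (2,5):dx=+3,dy=-10->D
  (2,6):dx=-3,dy=-3->C; (2,7):dx=+4,dy=+4->C; (2,8):dx=+6,dy=+6->C; (2,9):dx=-4,dy=-9->C
  (2,10):dx=-2,dy=-4->C; (3,4):dx=-6,dy=-6->C; (3,5):dx=+4,dy=-3->D; (3,6):dx=-2,dy=+4->D
  (3,7):dx=+5,dy=+11->C; (3,8):dx=+7,dy=+13->C; (3,9):dx=-3,dy=-2->C; (3,10):dx=-1,dy=+3->D
  (4,5):dx=+10,dy=+3->C; (4,6):dx=+4,dy=+10->C; (4,7):dx=+11,dy=+17->C; (4,8):dx=+13,dy=+19->C
  (4,9):dx=+3,dy=+4->C; (4,10):dx=+5,dy=+9->C; (5,6):dx=-6,dy=+7->D; (5,7):dx=+1,dy=+14->C
  (5,8):dx=+3,dy=+16->C; (5,9):dx=-7,dy=+1->D; (5,10):dx=-5,dy=+6->D; (6,7):dx=+7,dy=+7->C
  (6,8):dx=+9,dy=+9->C; (6,9):dx=-1,dy=-6->C; (6,10):dx=+1,dy=-1->D; (7,8):dx=+2,dy=+2->C
  (7,9):dx=-8,dy=-13->C; (7,10):dx=-6,dy=-8->C; (8,9):dx=-10,dy=-15->C; (8,10):dx=-8,dy=-10->C
  (9,10):dx=+2,dy=+5->C
Step 2: C = 31, D = 14, total pairs = 45.
Step 3: tau = (C - D)/(n(n-1)/2) = (31 - 14)/45 = 0.377778.
Step 4: Exact two-sided p-value (enumerate n! = 3628800 permutations of y under H0): p = 0.155742.
Step 5: alpha = 0.05. fail to reject H0.

tau_b = 0.3778 (C=31, D=14), p = 0.155742, fail to reject H0.


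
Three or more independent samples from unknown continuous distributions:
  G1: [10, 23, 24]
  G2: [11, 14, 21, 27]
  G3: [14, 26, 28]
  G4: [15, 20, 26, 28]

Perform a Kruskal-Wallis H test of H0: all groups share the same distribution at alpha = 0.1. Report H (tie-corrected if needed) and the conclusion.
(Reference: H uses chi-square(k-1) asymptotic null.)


Step 1: Combine all N = 14 observations and assign midranks.
sorted (value, group, rank): (10,G1,1), (11,G2,2), (14,G2,3.5), (14,G3,3.5), (15,G4,5), (20,G4,6), (21,G2,7), (23,G1,8), (24,G1,9), (26,G3,10.5), (26,G4,10.5), (27,G2,12), (28,G3,13.5), (28,G4,13.5)
Step 2: Sum ranks within each group.
R_1 = 18 (n_1 = 3)
R_2 = 24.5 (n_2 = 4)
R_3 = 27.5 (n_3 = 3)
R_4 = 35 (n_4 = 4)
Step 3: H = 12/(N(N+1)) * sum(R_i^2/n_i) - 3(N+1)
     = 12/(14*15) * (18^2/3 + 24.5^2/4 + 27.5^2/3 + 35^2/4) - 3*15
     = 0.057143 * 816.396 - 45
     = 1.651190.
Step 4: Ties present; correction factor C = 1 - 18/(14^3 - 14) = 0.993407. Corrected H = 1.651190 / 0.993407 = 1.662150.
Step 5: Under H0, H ~ chi^2(3); p-value = 0.645381.
Step 6: alpha = 0.1. fail to reject H0.

H = 1.6621, df = 3, p = 0.645381, fail to reject H0.


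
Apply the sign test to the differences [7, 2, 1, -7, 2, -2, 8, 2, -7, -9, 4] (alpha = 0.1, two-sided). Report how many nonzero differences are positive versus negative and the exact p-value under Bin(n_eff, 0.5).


Step 1: Discard zero differences. Original n = 11; n_eff = number of nonzero differences = 11.
Nonzero differences (with sign): +7, +2, +1, -7, +2, -2, +8, +2, -7, -9, +4
Step 2: Count signs: positive = 7, negative = 4.
Step 3: Under H0: P(positive) = 0.5, so the number of positives S ~ Bin(11, 0.5).
Step 4: Two-sided exact p-value = sum of Bin(11,0.5) probabilities at or below the observed probability = 0.548828.
Step 5: alpha = 0.1. fail to reject H0.

n_eff = 11, pos = 7, neg = 4, p = 0.548828, fail to reject H0.


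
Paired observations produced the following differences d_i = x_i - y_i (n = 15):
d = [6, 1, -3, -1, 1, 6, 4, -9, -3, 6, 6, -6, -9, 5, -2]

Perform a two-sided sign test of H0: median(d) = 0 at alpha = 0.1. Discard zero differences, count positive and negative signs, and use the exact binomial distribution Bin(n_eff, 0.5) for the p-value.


Step 1: Discard zero differences. Original n = 15; n_eff = number of nonzero differences = 15.
Nonzero differences (with sign): +6, +1, -3, -1, +1, +6, +4, -9, -3, +6, +6, -6, -9, +5, -2
Step 2: Count signs: positive = 8, negative = 7.
Step 3: Under H0: P(positive) = 0.5, so the number of positives S ~ Bin(15, 0.5).
Step 4: Two-sided exact p-value = sum of Bin(15,0.5) probabilities at or below the observed probability = 1.000000.
Step 5: alpha = 0.1. fail to reject H0.

n_eff = 15, pos = 8, neg = 7, p = 1.000000, fail to reject H0.


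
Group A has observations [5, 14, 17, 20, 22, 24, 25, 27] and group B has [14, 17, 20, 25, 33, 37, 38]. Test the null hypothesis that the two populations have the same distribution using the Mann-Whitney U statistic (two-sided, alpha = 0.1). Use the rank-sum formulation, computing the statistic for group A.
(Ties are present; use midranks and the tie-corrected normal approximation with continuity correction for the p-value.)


Step 1: Combine and sort all 15 observations; assign midranks.
sorted (value, group): (5,X), (14,X), (14,Y), (17,X), (17,Y), (20,X), (20,Y), (22,X), (24,X), (25,X), (25,Y), (27,X), (33,Y), (37,Y), (38,Y)
ranks: 5->1, 14->2.5, 14->2.5, 17->4.5, 17->4.5, 20->6.5, 20->6.5, 22->8, 24->9, 25->10.5, 25->10.5, 27->12, 33->13, 37->14, 38->15
Step 2: Rank sum for X: R1 = 1 + 2.5 + 4.5 + 6.5 + 8 + 9 + 10.5 + 12 = 54.
Step 3: U_X = R1 - n1(n1+1)/2 = 54 - 8*9/2 = 54 - 36 = 18.
       U_Y = n1*n2 - U_X = 56 - 18 = 38.
Step 4: Ties are present, so use the tie-corrected normal approximation (with continuity correction) for the p-value.
Step 5: p-value = 0.269871; compare to alpha = 0.1. fail to reject H0.

U_X = 18, p = 0.269871, fail to reject H0 at alpha = 0.1.


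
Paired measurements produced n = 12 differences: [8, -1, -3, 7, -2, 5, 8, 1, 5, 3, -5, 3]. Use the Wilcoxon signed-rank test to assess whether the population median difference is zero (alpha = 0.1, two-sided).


Step 1: Drop any zero differences (none here) and take |d_i|.
|d| = [8, 1, 3, 7, 2, 5, 8, 1, 5, 3, 5, 3]
Step 2: Midrank |d_i| (ties get averaged ranks).
ranks: |8|->11.5, |1|->1.5, |3|->5, |7|->10, |2|->3, |5|->8, |8|->11.5, |1|->1.5, |5|->8, |3|->5, |5|->8, |3|->5
Step 3: Attach original signs; sum ranks with positive sign and with negative sign.
W+ = 11.5 + 10 + 8 + 11.5 + 1.5 + 8 + 5 + 5 = 60.5
W- = 1.5 + 5 + 3 + 8 = 17.5
(Check: W+ + W- = 78 should equal n(n+1)/2 = 78.)
Step 4: Test statistic W = min(W+, W-) = 17.5.
Step 5: Ties in |d|, so use the tie-corrected normal approximation.
        E[W] = n(n+1)/4 = 12*13/4 = 39.
        Tie groups: |d|=1 (t=2), |d|=3 (t=3), |d|=5 (t=3), |d|=8 (t=2); sum(t^3 - t) = 60.
        Var[W] = n(n+1)(2n+1)/24 - sum(t^3-t)/48 = 3900/24 - 60/48 = 161.25.
        z = (W - E[W]) / sqrt(Var[W]) = (17.5 - 39) / 12.6984 = -1.6931.
        Two-sided p = 2*Phi(z) = 0.090432.
Step 6: alpha = 0.1. reject H0.

W+ = 60.5, W- = 17.5, W = min = 17.5, p = 0.090432, reject H0.


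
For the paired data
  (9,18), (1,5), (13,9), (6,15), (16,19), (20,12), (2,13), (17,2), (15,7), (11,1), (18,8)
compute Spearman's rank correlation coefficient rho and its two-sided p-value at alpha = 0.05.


Step 1: Rank x and y separately (midranks; no ties here).
rank(x): 9->4, 1->1, 13->6, 6->3, 16->8, 20->11, 2->2, 17->9, 15->7, 11->5, 18->10
rank(y): 18->10, 5->3, 9->6, 15->9, 19->11, 12->7, 13->8, 2->2, 7->4, 1->1, 8->5
Step 2: d_i = R_x(i) - R_y(i); compute d_i^2.
  (4-10)^2=36, (1-3)^2=4, (6-6)^2=0, (3-9)^2=36, (8-11)^2=9, (11-7)^2=16, (2-8)^2=36, (9-2)^2=49, (7-4)^2=9, (5-1)^2=16, (10-5)^2=25
sum(d^2) = 236.
Step 3: rho = 1 - 6*236 / (11*(11^2 - 1)) = 1 - 1416/1320 = -0.072727.
Step 4: Under H0, t = rho * sqrt((n-2)/(1-rho^2)) = -0.2188 ~ t(9).
Step 5: Two-sided p-value from the t-distribution with 9 df = 0.831716.
Step 6: alpha = 0.05. fail to reject H0.

rho = -0.0727, p = 0.831716, fail to reject H0 at alpha = 0.05.


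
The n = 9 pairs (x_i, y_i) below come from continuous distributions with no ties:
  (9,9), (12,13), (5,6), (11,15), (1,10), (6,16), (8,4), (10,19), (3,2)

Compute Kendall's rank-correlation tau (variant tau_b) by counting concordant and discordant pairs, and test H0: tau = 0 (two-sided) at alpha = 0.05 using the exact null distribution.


Step 1: Enumerate the 36 unordered pairs (i,j) with i<j and classify each by sign(x_j-x_i) * sign(y_j-y_i).
  (1,2):dx=+3,dy=+4->C; (1,3):dx=-4,dy=-3->C; (1,4):dx=+2,dy=+6->C; (1,5):dx=-8,dy=+1->D
  (1,6):dx=-3,dy=+7->D; (1,7):dx=-1,dy=-5->C; (1,8):dx=+1,dy=+10->C; (1,9):dx=-6,dy=-7->C
  (2,3):dx=-7,dy=-7->C; (2,4):dx=-1,dy=+2->D; (2,5):dx=-11,dy=-3->C; (2,6):dx=-6,dy=+3->D
  (2,7):dx=-4,dy=-9->C; (2,8):dx=-2,dy=+6->D; (2,9):dx=-9,dy=-11->C; (3,4):dx=+6,dy=+9->C
  (3,5):dx=-4,dy=+4->D; (3,6):dx=+1,dy=+10->C; (3,7):dx=+3,dy=-2->D; (3,8):dx=+5,dy=+13->C
  (3,9):dx=-2,dy=-4->C; (4,5):dx=-10,dy=-5->C; (4,6):dx=-5,dy=+1->D; (4,7):dx=-3,dy=-11->C
  (4,8):dx=-1,dy=+4->D; (4,9):dx=-8,dy=-13->C; (5,6):dx=+5,dy=+6->C; (5,7):dx=+7,dy=-6->D
  (5,8):dx=+9,dy=+9->C; (5,9):dx=+2,dy=-8->D; (6,7):dx=+2,dy=-12->D; (6,8):dx=+4,dy=+3->C
  (6,9):dx=-3,dy=-14->C; (7,8):dx=+2,dy=+15->C; (7,9):dx=-5,dy=-2->C; (8,9):dx=-7,dy=-17->C
Step 2: C = 24, D = 12, total pairs = 36.
Step 3: tau = (C - D)/(n(n-1)/2) = (24 - 12)/36 = 0.333333.
Step 4: Exact two-sided p-value (enumerate n! = 362880 permutations of y under H0): p = 0.259518.
Step 5: alpha = 0.05. fail to reject H0.

tau_b = 0.3333 (C=24, D=12), p = 0.259518, fail to reject H0.


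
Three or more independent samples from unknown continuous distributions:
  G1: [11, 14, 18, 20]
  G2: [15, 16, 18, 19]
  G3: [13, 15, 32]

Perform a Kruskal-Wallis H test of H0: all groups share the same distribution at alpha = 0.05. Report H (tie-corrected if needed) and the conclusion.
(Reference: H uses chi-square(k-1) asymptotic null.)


Step 1: Combine all N = 11 observations and assign midranks.
sorted (value, group, rank): (11,G1,1), (13,G3,2), (14,G1,3), (15,G2,4.5), (15,G3,4.5), (16,G2,6), (18,G1,7.5), (18,G2,7.5), (19,G2,9), (20,G1,10), (32,G3,11)
Step 2: Sum ranks within each group.
R_1 = 21.5 (n_1 = 4)
R_2 = 27 (n_2 = 4)
R_3 = 17.5 (n_3 = 3)
Step 3: H = 12/(N(N+1)) * sum(R_i^2/n_i) - 3(N+1)
     = 12/(11*12) * (21.5^2/4 + 27^2/4 + 17.5^2/3) - 3*12
     = 0.090909 * 399.896 - 36
     = 0.354167.
Step 4: Ties present; correction factor C = 1 - 12/(11^3 - 11) = 0.990909. Corrected H = 0.354167 / 0.990909 = 0.357416.
Step 5: Under H0, H ~ chi^2(2); p-value = 0.836350.
Step 6: alpha = 0.05. fail to reject H0.

H = 0.3574, df = 2, p = 0.836350, fail to reject H0.


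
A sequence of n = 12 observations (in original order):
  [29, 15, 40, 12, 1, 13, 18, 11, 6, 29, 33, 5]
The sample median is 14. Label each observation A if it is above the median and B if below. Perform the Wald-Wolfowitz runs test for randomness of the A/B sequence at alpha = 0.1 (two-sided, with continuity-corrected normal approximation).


Step 1: Compute median = 14; label A = above, B = below.
Labels in order: AAABBBABBAAB  (n_A = 6, n_B = 6)
Step 2: Count runs R = 6.
Step 3: Under H0 (random ordering), E[R] = 2*n_A*n_B/(n_A+n_B) + 1 = 2*6*6/12 + 1 = 7.0000.
        Var[R] = 2*n_A*n_B*(2*n_A*n_B - n_A - n_B) / ((n_A+n_B)^2 * (n_A+n_B-1)) = 4320/1584 = 2.7273.
        SD[R] = 1.6514.
Step 4: Continuity-corrected z = (R + 0.5 - E[R]) / SD[R] = (6 + 0.5 - 7.0000) / 1.6514 = -0.3028.
Step 5: Two-sided p-value via normal approximation = 2*(1 - Phi(|z|)) = 0.762069.
Step 6: alpha = 0.1. fail to reject H0.

R = 6, z = -0.3028, p = 0.762069, fail to reject H0.


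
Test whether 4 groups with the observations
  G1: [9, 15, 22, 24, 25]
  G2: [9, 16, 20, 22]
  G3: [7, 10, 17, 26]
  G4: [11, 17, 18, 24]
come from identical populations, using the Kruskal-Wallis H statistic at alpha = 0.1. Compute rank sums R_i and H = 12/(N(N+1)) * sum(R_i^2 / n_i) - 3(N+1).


Step 1: Combine all N = 17 observations and assign midranks.
sorted (value, group, rank): (7,G3,1), (9,G1,2.5), (9,G2,2.5), (10,G3,4), (11,G4,5), (15,G1,6), (16,G2,7), (17,G3,8.5), (17,G4,8.5), (18,G4,10), (20,G2,11), (22,G1,12.5), (22,G2,12.5), (24,G1,14.5), (24,G4,14.5), (25,G1,16), (26,G3,17)
Step 2: Sum ranks within each group.
R_1 = 51.5 (n_1 = 5)
R_2 = 33 (n_2 = 4)
R_3 = 30.5 (n_3 = 4)
R_4 = 38 (n_4 = 4)
Step 3: H = 12/(N(N+1)) * sum(R_i^2/n_i) - 3(N+1)
     = 12/(17*18) * (51.5^2/5 + 33^2/4 + 30.5^2/4 + 38^2/4) - 3*18
     = 0.039216 * 1396.26 - 54
     = 0.755392.
Step 4: Ties present; correction factor C = 1 - 24/(17^3 - 17) = 0.995098. Corrected H = 0.755392 / 0.995098 = 0.759113.
Step 5: Under H0, H ~ chi^2(3); p-value = 0.859219.
Step 6: alpha = 0.1. fail to reject H0.

H = 0.7591, df = 3, p = 0.859219, fail to reject H0.


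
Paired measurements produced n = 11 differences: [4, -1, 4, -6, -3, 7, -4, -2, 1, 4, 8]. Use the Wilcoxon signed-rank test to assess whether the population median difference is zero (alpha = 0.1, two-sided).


Step 1: Drop any zero differences (none here) and take |d_i|.
|d| = [4, 1, 4, 6, 3, 7, 4, 2, 1, 4, 8]
Step 2: Midrank |d_i| (ties get averaged ranks).
ranks: |4|->6.5, |1|->1.5, |4|->6.5, |6|->9, |3|->4, |7|->10, |4|->6.5, |2|->3, |1|->1.5, |4|->6.5, |8|->11
Step 3: Attach original signs; sum ranks with positive sign and with negative sign.
W+ = 6.5 + 6.5 + 10 + 1.5 + 6.5 + 11 = 42
W- = 1.5 + 9 + 4 + 6.5 + 3 = 24
(Check: W+ + W- = 66 should equal n(n+1)/2 = 66.)
Step 4: Test statistic W = min(W+, W-) = 24.
Step 5: Ties in |d|, so use the tie-corrected normal approximation.
        E[W] = n(n+1)/4 = 11*12/4 = 33.
        Tie groups: |d|=1 (t=2), |d|=4 (t=4); sum(t^3 - t) = 66.
        Var[W] = n(n+1)(2n+1)/24 - sum(t^3-t)/48 = 3036/24 - 66/48 = 125.125.
        z = (W - E[W]) / sqrt(Var[W]) = (24 - 33) / 11.1859 = -0.8046.
        Two-sided p = 2*Phi(z) = 0.421061.
Step 6: alpha = 0.1. fail to reject H0.

W+ = 42, W- = 24, W = min = 24, p = 0.421061, fail to reject H0.


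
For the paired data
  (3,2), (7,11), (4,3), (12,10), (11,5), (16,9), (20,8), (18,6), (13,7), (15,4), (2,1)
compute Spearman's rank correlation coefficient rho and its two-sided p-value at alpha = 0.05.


Step 1: Rank x and y separately (midranks; no ties here).
rank(x): 3->2, 7->4, 4->3, 12->6, 11->5, 16->9, 20->11, 18->10, 13->7, 15->8, 2->1
rank(y): 2->2, 11->11, 3->3, 10->10, 5->5, 9->9, 8->8, 6->6, 7->7, 4->4, 1->1
Step 2: d_i = R_x(i) - R_y(i); compute d_i^2.
  (2-2)^2=0, (4-11)^2=49, (3-3)^2=0, (6-10)^2=16, (5-5)^2=0, (9-9)^2=0, (11-8)^2=9, (10-6)^2=16, (7-7)^2=0, (8-4)^2=16, (1-1)^2=0
sum(d^2) = 106.
Step 3: rho = 1 - 6*106 / (11*(11^2 - 1)) = 1 - 636/1320 = 0.518182.
Step 4: Under H0, t = rho * sqrt((n-2)/(1-rho^2)) = 1.8176 ~ t(9).
Step 5: Two-sided p-value from the t-distribution with 9 df = 0.102492.
Step 6: alpha = 0.05. fail to reject H0.

rho = 0.5182, p = 0.102492, fail to reject H0 at alpha = 0.05.


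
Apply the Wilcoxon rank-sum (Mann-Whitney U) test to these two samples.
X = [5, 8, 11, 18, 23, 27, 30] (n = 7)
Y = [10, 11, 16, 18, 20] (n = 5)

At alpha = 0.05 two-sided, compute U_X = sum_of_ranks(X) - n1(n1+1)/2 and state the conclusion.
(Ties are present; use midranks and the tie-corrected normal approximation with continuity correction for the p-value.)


Step 1: Combine and sort all 12 observations; assign midranks.
sorted (value, group): (5,X), (8,X), (10,Y), (11,X), (11,Y), (16,Y), (18,X), (18,Y), (20,Y), (23,X), (27,X), (30,X)
ranks: 5->1, 8->2, 10->3, 11->4.5, 11->4.5, 16->6, 18->7.5, 18->7.5, 20->9, 23->10, 27->11, 30->12
Step 2: Rank sum for X: R1 = 1 + 2 + 4.5 + 7.5 + 10 + 11 + 12 = 48.
Step 3: U_X = R1 - n1(n1+1)/2 = 48 - 7*8/2 = 48 - 28 = 20.
       U_Y = n1*n2 - U_X = 35 - 20 = 15.
Step 4: Ties are present, so use the tie-corrected normal approximation (with continuity correction) for the p-value.
Step 5: p-value = 0.744469; compare to alpha = 0.05. fail to reject H0.

U_X = 20, p = 0.744469, fail to reject H0 at alpha = 0.05.


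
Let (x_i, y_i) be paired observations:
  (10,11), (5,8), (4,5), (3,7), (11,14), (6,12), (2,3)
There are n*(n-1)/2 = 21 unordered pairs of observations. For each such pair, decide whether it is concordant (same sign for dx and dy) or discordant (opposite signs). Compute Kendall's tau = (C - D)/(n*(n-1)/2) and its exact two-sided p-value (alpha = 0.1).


Step 1: Enumerate the 21 unordered pairs (i,j) with i<j and classify each by sign(x_j-x_i) * sign(y_j-y_i).
  (1,2):dx=-5,dy=-3->C; (1,3):dx=-6,dy=-6->C; (1,4):dx=-7,dy=-4->C; (1,5):dx=+1,dy=+3->C
  (1,6):dx=-4,dy=+1->D; (1,7):dx=-8,dy=-8->C; (2,3):dx=-1,dy=-3->C; (2,4):dx=-2,dy=-1->C
  (2,5):dx=+6,dy=+6->C; (2,6):dx=+1,dy=+4->C; (2,7):dx=-3,dy=-5->C; (3,4):dx=-1,dy=+2->D
  (3,5):dx=+7,dy=+9->C; (3,6):dx=+2,dy=+7->C; (3,7):dx=-2,dy=-2->C; (4,5):dx=+8,dy=+7->C
  (4,6):dx=+3,dy=+5->C; (4,7):dx=-1,dy=-4->C; (5,6):dx=-5,dy=-2->C; (5,7):dx=-9,dy=-11->C
  (6,7):dx=-4,dy=-9->C
Step 2: C = 19, D = 2, total pairs = 21.
Step 3: tau = (C - D)/(n(n-1)/2) = (19 - 2)/21 = 0.809524.
Step 4: Exact two-sided p-value (enumerate n! = 5040 permutations of y under H0): p = 0.010714.
Step 5: alpha = 0.1. reject H0.

tau_b = 0.8095 (C=19, D=2), p = 0.010714, reject H0.


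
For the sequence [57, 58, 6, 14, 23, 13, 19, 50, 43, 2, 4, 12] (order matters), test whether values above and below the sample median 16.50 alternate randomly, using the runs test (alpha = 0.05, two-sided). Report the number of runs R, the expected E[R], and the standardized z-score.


Step 1: Compute median = 16.50; label A = above, B = below.
Labels in order: AABBABAAABBB  (n_A = 6, n_B = 6)
Step 2: Count runs R = 6.
Step 3: Under H0 (random ordering), E[R] = 2*n_A*n_B/(n_A+n_B) + 1 = 2*6*6/12 + 1 = 7.0000.
        Var[R] = 2*n_A*n_B*(2*n_A*n_B - n_A - n_B) / ((n_A+n_B)^2 * (n_A+n_B-1)) = 4320/1584 = 2.7273.
        SD[R] = 1.6514.
Step 4: Continuity-corrected z = (R + 0.5 - E[R]) / SD[R] = (6 + 0.5 - 7.0000) / 1.6514 = -0.3028.
Step 5: Two-sided p-value via normal approximation = 2*(1 - Phi(|z|)) = 0.762069.
Step 6: alpha = 0.05. fail to reject H0.

R = 6, z = -0.3028, p = 0.762069, fail to reject H0.


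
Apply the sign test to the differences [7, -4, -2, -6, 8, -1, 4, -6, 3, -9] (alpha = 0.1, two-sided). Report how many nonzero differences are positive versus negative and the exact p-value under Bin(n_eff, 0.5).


Step 1: Discard zero differences. Original n = 10; n_eff = number of nonzero differences = 10.
Nonzero differences (with sign): +7, -4, -2, -6, +8, -1, +4, -6, +3, -9
Step 2: Count signs: positive = 4, negative = 6.
Step 3: Under H0: P(positive) = 0.5, so the number of positives S ~ Bin(10, 0.5).
Step 4: Two-sided exact p-value = sum of Bin(10,0.5) probabilities at or below the observed probability = 0.753906.
Step 5: alpha = 0.1. fail to reject H0.

n_eff = 10, pos = 4, neg = 6, p = 0.753906, fail to reject H0.


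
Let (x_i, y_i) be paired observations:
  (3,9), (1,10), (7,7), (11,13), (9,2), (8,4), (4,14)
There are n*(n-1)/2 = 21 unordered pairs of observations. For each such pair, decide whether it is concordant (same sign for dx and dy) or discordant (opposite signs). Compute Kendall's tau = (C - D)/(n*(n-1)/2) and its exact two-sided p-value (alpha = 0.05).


Step 1: Enumerate the 21 unordered pairs (i,j) with i<j and classify each by sign(x_j-x_i) * sign(y_j-y_i).
  (1,2):dx=-2,dy=+1->D; (1,3):dx=+4,dy=-2->D; (1,4):dx=+8,dy=+4->C; (1,5):dx=+6,dy=-7->D
  (1,6):dx=+5,dy=-5->D; (1,7):dx=+1,dy=+5->C; (2,3):dx=+6,dy=-3->D; (2,4):dx=+10,dy=+3->C
  (2,5):dx=+8,dy=-8->D; (2,6):dx=+7,dy=-6->D; (2,7):dx=+3,dy=+4->C; (3,4):dx=+4,dy=+6->C
  (3,5):dx=+2,dy=-5->D; (3,6):dx=+1,dy=-3->D; (3,7):dx=-3,dy=+7->D; (4,5):dx=-2,dy=-11->C
  (4,6):dx=-3,dy=-9->C; (4,7):dx=-7,dy=+1->D; (5,6):dx=-1,dy=+2->D; (5,7):dx=-5,dy=+12->D
  (6,7):dx=-4,dy=+10->D
Step 2: C = 7, D = 14, total pairs = 21.
Step 3: tau = (C - D)/(n(n-1)/2) = (7 - 14)/21 = -0.333333.
Step 4: Exact two-sided p-value (enumerate n! = 5040 permutations of y under H0): p = 0.381349.
Step 5: alpha = 0.05. fail to reject H0.

tau_b = -0.3333 (C=7, D=14), p = 0.381349, fail to reject H0.


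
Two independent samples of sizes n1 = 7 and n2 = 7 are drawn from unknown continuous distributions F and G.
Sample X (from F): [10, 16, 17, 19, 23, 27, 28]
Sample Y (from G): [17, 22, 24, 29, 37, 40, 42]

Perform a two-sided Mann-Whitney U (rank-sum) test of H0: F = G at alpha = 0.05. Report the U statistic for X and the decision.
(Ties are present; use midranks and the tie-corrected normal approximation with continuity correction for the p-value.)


Step 1: Combine and sort all 14 observations; assign midranks.
sorted (value, group): (10,X), (16,X), (17,X), (17,Y), (19,X), (22,Y), (23,X), (24,Y), (27,X), (28,X), (29,Y), (37,Y), (40,Y), (42,Y)
ranks: 10->1, 16->2, 17->3.5, 17->3.5, 19->5, 22->6, 23->7, 24->8, 27->9, 28->10, 29->11, 37->12, 40->13, 42->14
Step 2: Rank sum for X: R1 = 1 + 2 + 3.5 + 5 + 7 + 9 + 10 = 37.5.
Step 3: U_X = R1 - n1(n1+1)/2 = 37.5 - 7*8/2 = 37.5 - 28 = 9.5.
       U_Y = n1*n2 - U_X = 49 - 9.5 = 39.5.
Step 4: Ties are present, so use the tie-corrected normal approximation (with continuity correction) for the p-value.
Step 5: p-value = 0.063627; compare to alpha = 0.05. fail to reject H0.

U_X = 9.5, p = 0.063627, fail to reject H0 at alpha = 0.05.


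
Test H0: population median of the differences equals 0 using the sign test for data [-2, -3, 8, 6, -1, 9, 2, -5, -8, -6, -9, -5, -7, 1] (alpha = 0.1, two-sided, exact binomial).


Step 1: Discard zero differences. Original n = 14; n_eff = number of nonzero differences = 14.
Nonzero differences (with sign): -2, -3, +8, +6, -1, +9, +2, -5, -8, -6, -9, -5, -7, +1
Step 2: Count signs: positive = 5, negative = 9.
Step 3: Under H0: P(positive) = 0.5, so the number of positives S ~ Bin(14, 0.5).
Step 4: Two-sided exact p-value = sum of Bin(14,0.5) probabilities at or below the observed probability = 0.423950.
Step 5: alpha = 0.1. fail to reject H0.

n_eff = 14, pos = 5, neg = 9, p = 0.423950, fail to reject H0.


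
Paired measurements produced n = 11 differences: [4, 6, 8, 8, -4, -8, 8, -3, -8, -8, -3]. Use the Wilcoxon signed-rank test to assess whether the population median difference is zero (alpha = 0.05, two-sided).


Step 1: Drop any zero differences (none here) and take |d_i|.
|d| = [4, 6, 8, 8, 4, 8, 8, 3, 8, 8, 3]
Step 2: Midrank |d_i| (ties get averaged ranks).
ranks: |4|->3.5, |6|->5, |8|->8.5, |8|->8.5, |4|->3.5, |8|->8.5, |8|->8.5, |3|->1.5, |8|->8.5, |8|->8.5, |3|->1.5
Step 3: Attach original signs; sum ranks with positive sign and with negative sign.
W+ = 3.5 + 5 + 8.5 + 8.5 + 8.5 = 34
W- = 3.5 + 8.5 + 1.5 + 8.5 + 8.5 + 1.5 = 32
(Check: W+ + W- = 66 should equal n(n+1)/2 = 66.)
Step 4: Test statistic W = min(W+, W-) = 32.
Step 5: Ties in |d|, so use the tie-corrected normal approximation.
        E[W] = n(n+1)/4 = 11*12/4 = 33.
        Tie groups: |d|=3 (t=2), |d|=4 (t=2), |d|=8 (t=6); sum(t^3 - t) = 222.
        Var[W] = n(n+1)(2n+1)/24 - sum(t^3-t)/48 = 3036/24 - 222/48 = 121.875.
        z = (W - E[W]) / sqrt(Var[W]) = (32 - 33) / 11.0397 = -0.0906.
        Two-sided p = 2*Phi(z) = 0.927825.
Step 6: alpha = 0.05. fail to reject H0.

W+ = 34, W- = 32, W = min = 32, p = 0.927825, fail to reject H0.


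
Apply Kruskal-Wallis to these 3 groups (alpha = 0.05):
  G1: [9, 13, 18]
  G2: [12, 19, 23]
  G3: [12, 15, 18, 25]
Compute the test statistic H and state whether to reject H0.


Step 1: Combine all N = 10 observations and assign midranks.
sorted (value, group, rank): (9,G1,1), (12,G2,2.5), (12,G3,2.5), (13,G1,4), (15,G3,5), (18,G1,6.5), (18,G3,6.5), (19,G2,8), (23,G2,9), (25,G3,10)
Step 2: Sum ranks within each group.
R_1 = 11.5 (n_1 = 3)
R_2 = 19.5 (n_2 = 3)
R_3 = 24 (n_3 = 4)
Step 3: H = 12/(N(N+1)) * sum(R_i^2/n_i) - 3(N+1)
     = 12/(10*11) * (11.5^2/3 + 19.5^2/3 + 24^2/4) - 3*11
     = 0.109091 * 314.833 - 33
     = 1.345455.
Step 4: Ties present; correction factor C = 1 - 12/(10^3 - 10) = 0.987879. Corrected H = 1.345455 / 0.987879 = 1.361963.
Step 5: Under H0, H ~ chi^2(2); p-value = 0.506120.
Step 6: alpha = 0.05. fail to reject H0.

H = 1.3620, df = 2, p = 0.506120, fail to reject H0.
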